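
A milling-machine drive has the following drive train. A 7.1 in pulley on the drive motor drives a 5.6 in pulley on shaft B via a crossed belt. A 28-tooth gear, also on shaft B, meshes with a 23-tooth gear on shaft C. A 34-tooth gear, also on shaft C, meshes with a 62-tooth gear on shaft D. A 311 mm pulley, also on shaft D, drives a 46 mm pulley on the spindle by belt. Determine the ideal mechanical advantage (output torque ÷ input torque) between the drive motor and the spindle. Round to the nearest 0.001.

0.175

Each stage contributes driven/driver: belt 5.6/7.1 = 0.78873, gear mesh 23/28 = 0.82143, gear mesh 62/34 = 1.8235, belt 46/311 = 0.14791.
Overall: 0.78873 × 0.82143 × 1.8235 × 0.14791 = 0.17475.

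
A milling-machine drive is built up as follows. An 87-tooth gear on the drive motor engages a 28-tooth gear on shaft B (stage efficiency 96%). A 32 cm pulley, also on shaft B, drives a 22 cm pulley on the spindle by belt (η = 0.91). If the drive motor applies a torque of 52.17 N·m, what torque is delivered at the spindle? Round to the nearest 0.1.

gear mesh 28/87 = 0.32184 → τ = 52.17·0.32184·0.96 = 16.119 N·m
belt 22/32 = 0.6875 → τ = 16.119·0.6875·0.91 = 10.084 N·m

10.1 N·m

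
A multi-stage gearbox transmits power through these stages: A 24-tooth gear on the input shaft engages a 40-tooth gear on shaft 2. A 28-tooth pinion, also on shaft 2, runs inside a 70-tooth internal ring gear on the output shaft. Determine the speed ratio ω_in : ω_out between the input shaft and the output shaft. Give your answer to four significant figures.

Each stage contributes driven/driver: gear mesh 40/24 = 1.6667, internal gear 70/28 = 2.5.
Overall: 1.6667 × 2.5 = 4.1667.

4.167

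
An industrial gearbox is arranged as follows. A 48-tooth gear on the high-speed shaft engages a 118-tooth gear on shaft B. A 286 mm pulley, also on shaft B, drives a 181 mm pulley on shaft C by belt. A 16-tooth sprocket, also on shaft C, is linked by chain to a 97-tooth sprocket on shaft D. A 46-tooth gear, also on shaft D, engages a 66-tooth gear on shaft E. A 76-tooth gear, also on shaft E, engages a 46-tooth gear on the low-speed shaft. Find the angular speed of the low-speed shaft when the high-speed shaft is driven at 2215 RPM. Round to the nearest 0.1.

Gear mesh: ratio = 118/48 = 2.4583, so shaft B turns at 2215 / 2.4583 = 901.02 RPM.
Belt: ratio = 181/286 = 0.63287, so shaft C turns at 901.02 / 0.63287 = 1423.7 RPM.
Chain: ratio = 97/16 = 6.0625, so shaft D turns at 1423.7 / 6.0625 = 234.84 RPM.
Gear mesh: ratio = 66/46 = 1.4348, so shaft E turns at 234.84 / 1.4348 = 163.68 RPM.
Gear mesh: ratio = 46/76 = 0.60526, so the low-speed shaft turns at 163.68 / 0.60526 = 270.42 RPM.

270.4 RPM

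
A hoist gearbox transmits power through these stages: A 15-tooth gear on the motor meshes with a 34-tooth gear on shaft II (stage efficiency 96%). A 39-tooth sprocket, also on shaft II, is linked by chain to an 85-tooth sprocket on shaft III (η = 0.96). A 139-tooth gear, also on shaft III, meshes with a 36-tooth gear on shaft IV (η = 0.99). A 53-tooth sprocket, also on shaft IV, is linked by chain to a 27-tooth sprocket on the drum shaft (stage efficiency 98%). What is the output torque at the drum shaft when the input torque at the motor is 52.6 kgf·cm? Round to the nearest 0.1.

Gear mesh: ratio = 34/15 = 2.2667; torque at shaft II = 52.6 × 2.2667 × 0.96 = 114.46 kgf·cm.
Chain: ratio = 85/39 = 2.1795; torque at shaft III = 114.46 × 2.1795 × 0.96 = 239.48 kgf·cm.
Gear mesh: ratio = 36/139 = 0.25899; torque at shaft IV = 239.48 × 0.25899 × 0.99 = 61.403 kgf·cm.
Chain: ratio = 27/53 = 0.50943; torque at the drum shaft = 61.403 × 0.50943 × 0.98 = 30.655 kgf·cm.

30.7 kgf·cm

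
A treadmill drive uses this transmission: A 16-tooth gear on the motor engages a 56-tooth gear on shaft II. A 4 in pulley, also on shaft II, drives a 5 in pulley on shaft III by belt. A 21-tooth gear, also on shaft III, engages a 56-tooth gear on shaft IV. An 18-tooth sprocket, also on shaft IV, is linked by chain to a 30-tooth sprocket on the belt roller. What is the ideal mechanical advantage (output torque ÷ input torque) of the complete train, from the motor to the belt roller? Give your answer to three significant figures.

19.4

Each stage contributes driven/driver: gear mesh 56/16 = 3.5, belt 5/4 = 1.25, gear mesh 56/21 = 2.6667, chain 30/18 = 1.6667.
Overall: 3.5 × 1.25 × 2.6667 × 1.6667 = 19.444.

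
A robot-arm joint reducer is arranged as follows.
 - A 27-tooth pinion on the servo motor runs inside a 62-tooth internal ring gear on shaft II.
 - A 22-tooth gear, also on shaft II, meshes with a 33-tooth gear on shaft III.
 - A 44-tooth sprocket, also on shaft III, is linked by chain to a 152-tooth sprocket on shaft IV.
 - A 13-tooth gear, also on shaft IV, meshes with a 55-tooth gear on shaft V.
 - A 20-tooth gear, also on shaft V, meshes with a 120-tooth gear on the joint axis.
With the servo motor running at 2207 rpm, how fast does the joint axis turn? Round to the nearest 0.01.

7.31 rpm

Internal gear: ratio = 62/27 = 2.2963, so shaft II turns at 2207 / 2.2963 = 961.11 rpm.
Gear mesh: ratio = 33/22 = 1.5, so shaft III turns at 961.11 / 1.5 = 640.74 rpm.
Chain: ratio = 152/44 = 3.4545, so shaft IV turns at 640.74 / 3.4545 = 185.48 rpm.
Gear mesh: ratio = 55/13 = 4.2308, so shaft V turns at 185.48 / 4.2308 = 43.84 rpm.
Gear mesh: ratio = 120/20 = 6, so the joint axis turns at 43.84 / 6 = 7.3067 rpm.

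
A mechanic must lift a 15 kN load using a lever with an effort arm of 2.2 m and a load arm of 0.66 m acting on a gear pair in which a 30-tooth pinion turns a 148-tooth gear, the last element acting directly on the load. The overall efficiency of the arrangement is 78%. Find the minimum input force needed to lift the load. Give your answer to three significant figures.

Lever MA = effort arm / load arm = 2.2/0.66 = 3.3333.
Gear pair MA = 148/30 = 4.9333.
Combined ideal MA = 3.3333 × 4.9333 = 16.444.
Actual MA = 16.444 × 0.78 = 12.827.
Effort = load / actual MA = 15 / 12.827 = 1.1694 kN.

1.17 kN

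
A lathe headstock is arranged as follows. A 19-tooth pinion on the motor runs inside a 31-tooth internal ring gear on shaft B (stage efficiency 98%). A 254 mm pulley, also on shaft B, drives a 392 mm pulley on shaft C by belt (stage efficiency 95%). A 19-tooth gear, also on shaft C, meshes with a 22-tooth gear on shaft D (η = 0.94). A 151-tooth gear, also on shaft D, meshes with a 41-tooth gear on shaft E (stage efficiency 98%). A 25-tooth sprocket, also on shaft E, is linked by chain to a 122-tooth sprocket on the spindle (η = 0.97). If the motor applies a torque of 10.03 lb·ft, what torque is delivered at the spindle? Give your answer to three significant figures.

Internal gear: ratio = 31/19 = 1.6316; torque at shaft B = 10.03 × 1.6316 × 0.98 = 16.037 lb·ft.
Belt: ratio = 392/254 = 1.5433; torque at shaft C = 16.037 × 1.5433 × 0.95 = 23.513 lb·ft.
Gear mesh: ratio = 22/19 = 1.1579; torque at shaft D = 23.513 × 1.1579 × 0.94 = 25.592 lb·ft.
Gear mesh: ratio = 41/151 = 0.27152; torque at shaft E = 25.592 × 0.27152 × 0.98 = 6.8099 lb·ft.
Chain: ratio = 122/25 = 4.88; torque at the spindle = 6.8099 × 4.88 × 0.97 = 32.235 lb·ft.

32.2 lb·ft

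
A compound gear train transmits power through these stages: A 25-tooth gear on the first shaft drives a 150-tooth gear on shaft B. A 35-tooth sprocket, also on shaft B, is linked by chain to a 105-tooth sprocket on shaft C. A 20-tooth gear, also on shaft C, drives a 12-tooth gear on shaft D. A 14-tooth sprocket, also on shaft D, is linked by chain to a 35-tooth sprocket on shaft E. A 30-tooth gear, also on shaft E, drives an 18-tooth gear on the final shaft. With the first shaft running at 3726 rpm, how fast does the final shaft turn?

the first shaft → shaft B (gear mesh, 150/25): 3726 ÷ 6 = 621 rpm
shaft B → shaft C (chain, 105/35): 621 ÷ 3 = 207 rpm
shaft C → shaft D (gear mesh, 12/20): 207 ÷ 0.6 = 345 rpm
shaft D → shaft E (chain, 35/14): 345 ÷ 2.5 = 138 rpm
shaft E → the final shaft (gear mesh, 18/30): 138 ÷ 0.6 = 230 rpm

230 rpm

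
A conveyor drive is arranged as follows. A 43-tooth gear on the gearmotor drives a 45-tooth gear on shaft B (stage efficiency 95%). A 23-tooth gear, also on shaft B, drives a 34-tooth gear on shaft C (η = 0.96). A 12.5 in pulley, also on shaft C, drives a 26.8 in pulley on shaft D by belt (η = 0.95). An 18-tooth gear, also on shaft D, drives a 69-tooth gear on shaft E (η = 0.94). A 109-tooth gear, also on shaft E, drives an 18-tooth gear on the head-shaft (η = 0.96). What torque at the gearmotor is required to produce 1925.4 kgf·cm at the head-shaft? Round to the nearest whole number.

Overall ratio R = 1.0465 × 1.4783 × 2.144 × 3.8333 × 0.16514 = 2.0996; overall efficiency η = 0.95 × 0.96 × 0.95 × 0.94 × 0.96 = 0.7818.
Input torque = output torque / (R × η) = 1925.4 / (2.0996 × 0.7818) = 1172.9 kgf·cm.

1173 kgf·cm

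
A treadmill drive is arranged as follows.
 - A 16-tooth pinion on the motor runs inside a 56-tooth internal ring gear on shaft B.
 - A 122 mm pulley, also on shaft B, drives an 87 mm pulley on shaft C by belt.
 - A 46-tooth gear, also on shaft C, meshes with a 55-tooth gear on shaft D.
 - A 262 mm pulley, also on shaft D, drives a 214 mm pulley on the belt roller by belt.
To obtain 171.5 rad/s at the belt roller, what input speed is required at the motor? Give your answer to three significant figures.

Overall ratio R = 3.5 × 0.71311 × 1.1957 × 0.81679 = 2.4375.
Required input speed = output speed × R = 171.5 × 2.4375 = 418.03 rad/s.

418 rad/s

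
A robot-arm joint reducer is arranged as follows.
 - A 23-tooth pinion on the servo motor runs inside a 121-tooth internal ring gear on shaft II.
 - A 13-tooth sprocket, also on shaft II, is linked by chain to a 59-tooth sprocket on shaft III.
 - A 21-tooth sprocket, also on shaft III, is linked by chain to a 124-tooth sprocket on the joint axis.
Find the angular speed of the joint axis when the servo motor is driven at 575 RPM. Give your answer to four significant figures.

4.078 RPM

internal gear 121/23 = 5.2609 → 575/5.2609 = 109.3 RPM
chain 59/13 = 4.5385 → 109.3/4.5385 = 24.083 RPM
chain 124/21 = 5.9048 → 24.083/5.9048 = 4.0785 RPM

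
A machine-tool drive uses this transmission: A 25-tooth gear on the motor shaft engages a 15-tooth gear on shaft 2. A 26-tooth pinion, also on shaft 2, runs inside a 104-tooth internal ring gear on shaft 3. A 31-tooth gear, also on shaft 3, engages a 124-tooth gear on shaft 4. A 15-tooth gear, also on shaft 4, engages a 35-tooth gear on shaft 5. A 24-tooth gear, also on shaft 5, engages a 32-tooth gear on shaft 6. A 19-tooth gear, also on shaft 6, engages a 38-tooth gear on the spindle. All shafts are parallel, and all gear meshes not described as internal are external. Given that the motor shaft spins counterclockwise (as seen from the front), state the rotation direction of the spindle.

the motor shaft → shaft 2: external mesh, 1 reversal → CW.
shaft 2 → shaft 3: internal mesh, same direction → CW.
shaft 3 → shaft 4: external mesh, 1 reversal → CCW.
shaft 4 → shaft 5: external mesh, 1 reversal → CW.
shaft 5 → shaft 6: external mesh, 1 reversal → CCW.
shaft 6 → the spindle: external mesh, 1 reversal → CW.
5 reversals in total — an odd number — so the spindle turns opposite to the motor shaft.

clockwise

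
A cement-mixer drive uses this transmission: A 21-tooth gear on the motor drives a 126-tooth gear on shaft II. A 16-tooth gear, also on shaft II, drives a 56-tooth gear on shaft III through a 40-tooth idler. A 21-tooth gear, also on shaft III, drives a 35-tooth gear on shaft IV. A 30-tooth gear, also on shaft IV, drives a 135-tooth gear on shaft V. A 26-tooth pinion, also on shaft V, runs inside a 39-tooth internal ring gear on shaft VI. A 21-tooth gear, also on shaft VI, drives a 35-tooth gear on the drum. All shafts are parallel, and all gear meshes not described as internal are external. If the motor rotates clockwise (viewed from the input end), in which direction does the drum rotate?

the motor → shaft II: external mesh, 1 reversal → CCW.
shaft II → shaft III: driver → idler → driven is 2 external meshes, 2 reversals → CCW.
shaft III → shaft IV: external mesh, 1 reversal → CW.
shaft IV → shaft V: external mesh, 1 reversal → CCW.
shaft V → shaft VI: internal mesh, same direction → CCW.
shaft VI → the drum: external mesh, 1 reversal → CW.
6 reversals in total — an even number — so the drum turns the same way as the motor.

clockwise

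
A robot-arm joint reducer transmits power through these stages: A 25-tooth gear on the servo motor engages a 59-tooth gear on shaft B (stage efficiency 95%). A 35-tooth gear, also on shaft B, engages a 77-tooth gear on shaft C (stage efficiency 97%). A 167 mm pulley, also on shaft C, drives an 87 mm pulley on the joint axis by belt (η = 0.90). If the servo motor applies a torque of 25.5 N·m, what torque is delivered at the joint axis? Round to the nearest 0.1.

57.2 N·m

Gear mesh: ratio = 59/25 = 2.36; torque at shaft B = 25.5 × 2.36 × 0.95 = 57.171 N·m.
Gear mesh: ratio = 77/35 = 2.2; torque at shaft C = 57.171 × 2.2 × 0.97 = 122 N·m.
Belt: ratio = 87/167 = 0.52096; torque at the joint axis = 122 × 0.52096 × 0.90 = 57.203 N·m.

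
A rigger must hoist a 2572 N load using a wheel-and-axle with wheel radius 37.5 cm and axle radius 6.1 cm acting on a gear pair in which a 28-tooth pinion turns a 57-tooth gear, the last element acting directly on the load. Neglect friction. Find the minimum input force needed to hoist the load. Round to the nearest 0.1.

205.5 N

Wheel-and-axle MA = R/r = 37.5/6.1 = 6.1475.
Gear pair MA = 57/28 = 2.0357.
Combined ideal MA = 6.1475 × 2.0357 = 12.515.
Effort = load / MA = 2572 / 12.515 = 205.52 N.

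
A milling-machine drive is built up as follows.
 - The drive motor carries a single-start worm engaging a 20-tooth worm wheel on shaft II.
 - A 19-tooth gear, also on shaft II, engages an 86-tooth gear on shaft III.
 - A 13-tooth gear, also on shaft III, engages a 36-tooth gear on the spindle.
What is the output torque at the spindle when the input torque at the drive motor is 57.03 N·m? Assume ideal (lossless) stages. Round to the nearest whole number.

14297 N·m

Worm: ratio = 20/1 = 20; torque at shaft II = 57.03 × 20 = 1140.6 N·m.
Gear mesh: ratio = 86/19 = 4.5263; torque at shaft III = 1140.6 × 4.5263 = 5162.7 N·m.
Gear mesh: ratio = 36/13 = 2.7692; torque at the spindle = 5162.7 × 2.7692 = 14297 N·m.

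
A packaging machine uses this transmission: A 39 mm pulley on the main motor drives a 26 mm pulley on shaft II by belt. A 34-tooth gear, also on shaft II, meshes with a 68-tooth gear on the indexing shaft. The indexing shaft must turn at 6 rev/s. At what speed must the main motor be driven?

8 rev/s

Overall ratio R = 0.66667 × 2 = 1.3333.
Required input speed = output speed × R = 6 × 1.3333 = 8 rev/s.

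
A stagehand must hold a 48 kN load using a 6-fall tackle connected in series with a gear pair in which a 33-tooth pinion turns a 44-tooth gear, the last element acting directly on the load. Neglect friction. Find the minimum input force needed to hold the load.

6 kN

Block-and-tackle MA = number of supporting rope parts = 6.
Gear pair MA = 44/33 = 1.3333.
Combined ideal MA = 6 × 1.3333 = 8.
Effort = load / MA = 48 / 8 = 6 kN.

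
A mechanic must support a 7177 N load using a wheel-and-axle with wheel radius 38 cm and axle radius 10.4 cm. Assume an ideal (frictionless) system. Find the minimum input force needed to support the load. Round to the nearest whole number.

1964 N

Wheel-and-axle MA = R/r = 38/10.4 = 3.6538.
Effort = load / MA = 7177 / 3.6538 = 1964.2 N.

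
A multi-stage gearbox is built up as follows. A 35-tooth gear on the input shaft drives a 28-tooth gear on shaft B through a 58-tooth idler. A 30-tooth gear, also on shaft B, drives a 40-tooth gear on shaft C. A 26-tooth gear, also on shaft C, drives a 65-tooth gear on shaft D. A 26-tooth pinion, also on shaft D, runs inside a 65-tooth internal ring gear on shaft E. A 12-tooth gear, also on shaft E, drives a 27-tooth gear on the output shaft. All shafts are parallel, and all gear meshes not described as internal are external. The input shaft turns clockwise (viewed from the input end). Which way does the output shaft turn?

the input shaft → shaft B: driver → idler → driven is 2 external meshes, 2 reversals → CW.
shaft B → shaft C: external mesh, 1 reversal → CCW.
shaft C → shaft D: external mesh, 1 reversal → CW.
shaft D → shaft E: internal mesh, same direction → CW.
shaft E → the output shaft: external mesh, 1 reversal → CCW.
5 reversals in total — an odd number — so the output shaft turns opposite to the input shaft.

anticlockwise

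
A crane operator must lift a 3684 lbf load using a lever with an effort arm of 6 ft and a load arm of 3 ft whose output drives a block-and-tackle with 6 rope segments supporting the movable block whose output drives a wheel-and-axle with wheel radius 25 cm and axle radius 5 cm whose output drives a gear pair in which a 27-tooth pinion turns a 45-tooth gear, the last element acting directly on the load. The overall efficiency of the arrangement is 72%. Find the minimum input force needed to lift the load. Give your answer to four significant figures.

51.17 lbf

Lever MA = effort arm / load arm = 6/3 = 2.
Block-and-tackle MA = number of supporting rope parts = 6.
Wheel-and-axle MA = R/r = 25/5 = 5.
Gear pair MA = 45/27 = 1.6667.
Combined ideal MA = 2 × 6 × 5 × 1.6667 = 100.
Actual MA = 100 × 0.72 = 72.
Effort = load / actual MA = 3684 / 72 = 51.167 lbf.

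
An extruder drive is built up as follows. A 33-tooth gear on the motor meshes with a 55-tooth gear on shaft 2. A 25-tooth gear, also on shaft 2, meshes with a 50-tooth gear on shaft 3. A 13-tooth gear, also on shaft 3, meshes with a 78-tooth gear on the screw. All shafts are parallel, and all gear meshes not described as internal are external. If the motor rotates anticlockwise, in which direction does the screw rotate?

the motor → shaft 2: external mesh, 1 reversal → CW.
shaft 2 → shaft 3: external mesh, 1 reversal → CCW.
shaft 3 → the screw: external mesh, 1 reversal → CW.
3 reversals in total — an odd number — so the screw turns opposite to the motor.

clockwise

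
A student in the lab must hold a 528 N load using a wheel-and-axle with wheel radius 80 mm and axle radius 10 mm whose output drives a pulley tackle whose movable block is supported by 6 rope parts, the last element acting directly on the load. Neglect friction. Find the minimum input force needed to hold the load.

Wheel-and-axle MA = R/r = 80/10 = 8.
Block-and-tackle MA = number of supporting rope parts = 6.
Combined ideal MA = 8 × 6 = 48.
Effort = load / MA = 528 / 48 = 11 N.

11 N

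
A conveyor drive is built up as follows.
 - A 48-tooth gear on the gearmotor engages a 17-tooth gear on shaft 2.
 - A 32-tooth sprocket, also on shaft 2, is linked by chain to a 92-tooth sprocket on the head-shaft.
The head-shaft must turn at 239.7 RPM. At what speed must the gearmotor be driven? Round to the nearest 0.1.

244.1 RPM

Overall ratio R = 0.35417 × 2.875 = 1.0182.
Required input speed = output speed × R = 239.7 × 1.0182 = 244.07 RPM.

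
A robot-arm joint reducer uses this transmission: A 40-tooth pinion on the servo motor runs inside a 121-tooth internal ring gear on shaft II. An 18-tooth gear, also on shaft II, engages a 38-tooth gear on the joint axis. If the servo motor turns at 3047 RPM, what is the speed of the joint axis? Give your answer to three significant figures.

internal gear 121/40 = 3.025 → 3047/3.025 = 1007.3 RPM
gear mesh 38/18 = 2.1111 → 1007.3/2.1111 = 477.13 RPM

477 RPM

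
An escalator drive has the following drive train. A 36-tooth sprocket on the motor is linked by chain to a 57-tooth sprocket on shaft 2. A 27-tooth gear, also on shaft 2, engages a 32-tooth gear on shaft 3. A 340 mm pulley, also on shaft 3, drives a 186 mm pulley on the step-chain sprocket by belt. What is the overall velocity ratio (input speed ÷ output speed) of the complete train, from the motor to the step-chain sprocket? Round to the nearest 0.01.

1.03

Each stage contributes driven/driver: chain 57/36 = 1.5833, gear mesh 32/27 = 1.1852, belt 186/340 = 0.54706.
Overall: 1.5833 × 1.1852 × 0.54706 = 1.0266.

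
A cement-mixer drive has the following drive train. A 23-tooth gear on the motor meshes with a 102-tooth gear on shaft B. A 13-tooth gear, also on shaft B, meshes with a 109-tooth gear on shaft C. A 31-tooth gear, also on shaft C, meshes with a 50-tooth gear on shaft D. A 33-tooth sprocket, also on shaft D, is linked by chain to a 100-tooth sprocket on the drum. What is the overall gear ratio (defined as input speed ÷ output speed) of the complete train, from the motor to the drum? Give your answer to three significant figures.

182

Each stage contributes driven/driver: gear mesh 102/23 = 4.4348, gear mesh 109/13 = 8.3846, gear mesh 50/31 = 1.6129, chain 100/33 = 3.0303.
Overall: 4.4348 × 8.3846 × 1.6129 × 3.0303 = 181.74.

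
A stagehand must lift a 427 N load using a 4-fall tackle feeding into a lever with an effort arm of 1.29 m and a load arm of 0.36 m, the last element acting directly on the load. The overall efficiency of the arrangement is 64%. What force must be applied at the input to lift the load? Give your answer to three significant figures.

Block-and-tackle MA = number of supporting rope parts = 4.
Lever MA = effort arm / load arm = 1.29/0.36 = 3.5833.
Combined ideal MA = 4 × 3.5833 = 14.333.
Actual MA = 14.333 × 0.64 = 9.1733.
Effort = load / actual MA = 427 / 9.1733 = 46.548 N.

46.5 N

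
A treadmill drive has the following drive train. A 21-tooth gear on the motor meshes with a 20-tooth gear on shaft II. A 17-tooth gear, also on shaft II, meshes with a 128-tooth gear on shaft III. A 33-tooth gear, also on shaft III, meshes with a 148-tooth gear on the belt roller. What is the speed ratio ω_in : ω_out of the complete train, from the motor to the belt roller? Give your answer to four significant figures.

32.16

Each stage contributes driven/driver: gear mesh 20/21 = 0.95238, gear mesh 128/17 = 7.5294, gear mesh 148/33 = 4.4848.
Overall: 0.95238 × 7.5294 × 4.4848 = 32.16.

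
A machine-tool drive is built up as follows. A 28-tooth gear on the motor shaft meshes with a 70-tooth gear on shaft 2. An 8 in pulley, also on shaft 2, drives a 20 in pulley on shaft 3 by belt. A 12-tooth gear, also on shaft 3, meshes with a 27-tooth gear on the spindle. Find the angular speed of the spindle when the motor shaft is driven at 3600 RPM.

gear mesh 70/28 = 2.5 → 3600/2.5 = 1440 RPM
belt 20/8 = 2.5 → 1440/2.5 = 576 RPM
gear mesh 27/12 = 2.25 → 576/2.25 = 256 RPM

256 RPM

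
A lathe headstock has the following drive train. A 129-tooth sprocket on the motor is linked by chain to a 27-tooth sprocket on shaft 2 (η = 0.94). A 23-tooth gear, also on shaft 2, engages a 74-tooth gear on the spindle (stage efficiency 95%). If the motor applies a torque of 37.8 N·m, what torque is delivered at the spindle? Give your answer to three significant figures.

chain 27/129 = 0.2093 → τ = 37.8·0.2093·0.94 = 7.4369 N·m
gear mesh 74/23 = 3.2174 → τ = 7.4369·3.2174·0.95 = 22.731 N·m

22.7 N·m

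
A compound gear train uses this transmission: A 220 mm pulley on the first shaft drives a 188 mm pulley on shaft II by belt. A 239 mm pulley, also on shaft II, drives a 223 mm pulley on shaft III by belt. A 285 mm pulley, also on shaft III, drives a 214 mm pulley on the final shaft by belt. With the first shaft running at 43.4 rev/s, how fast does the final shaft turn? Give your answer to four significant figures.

Belt: ratio = 188/220 = 0.85455, so shaft II turns at 43.4 / 0.85455 = 50.787 rev/s.
Belt: ratio = 223/239 = 0.93305, so shaft III turns at 50.787 / 0.93305 = 54.431 rev/s.
Belt: ratio = 214/285 = 0.75088, so the final shaft turns at 54.431 / 0.75088 = 72.49 rev/s.

72.49 rev/s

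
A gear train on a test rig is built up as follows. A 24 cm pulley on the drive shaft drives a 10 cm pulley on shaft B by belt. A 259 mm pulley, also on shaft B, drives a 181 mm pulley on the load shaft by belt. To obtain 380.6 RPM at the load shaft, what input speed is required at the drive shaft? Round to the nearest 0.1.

110.8 RPM

Overall ratio R = 0.41667 × 0.69884 = 0.29118.
Required input speed = output speed × R = 380.6 × 0.29118 = 110.82 RPM.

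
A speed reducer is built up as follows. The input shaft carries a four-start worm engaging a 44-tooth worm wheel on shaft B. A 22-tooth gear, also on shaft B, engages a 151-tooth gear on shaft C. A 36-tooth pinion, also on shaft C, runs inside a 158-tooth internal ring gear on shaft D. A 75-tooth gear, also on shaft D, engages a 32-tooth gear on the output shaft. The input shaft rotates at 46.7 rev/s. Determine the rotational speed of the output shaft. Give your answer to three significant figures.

Worm: ratio = 44/4 = 11, so shaft B turns at 46.7 / 11 = 4.2455 rev/s.
Gear mesh: ratio = 151/22 = 6.8636, so shaft C turns at 4.2455 / 6.8636 = 0.61854 rev/s.
Internal gear: ratio = 158/36 = 4.3889, so shaft D turns at 0.61854 / 4.3889 = 0.14093 rev/s.
Gear mesh: ratio = 32/75 = 0.42667, so the output shaft turns at 0.14093 / 0.42667 = 0.33031 rev/s.

0.330 rev/s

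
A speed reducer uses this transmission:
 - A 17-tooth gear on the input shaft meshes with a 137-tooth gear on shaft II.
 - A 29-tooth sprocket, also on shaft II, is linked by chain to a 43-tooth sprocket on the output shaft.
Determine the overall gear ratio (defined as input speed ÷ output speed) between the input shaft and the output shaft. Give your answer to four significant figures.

Each stage contributes driven/driver: gear mesh 137/17 = 8.0588, chain 43/29 = 1.4828.
Overall: 8.0588 × 1.4828 = 11.949.

11.95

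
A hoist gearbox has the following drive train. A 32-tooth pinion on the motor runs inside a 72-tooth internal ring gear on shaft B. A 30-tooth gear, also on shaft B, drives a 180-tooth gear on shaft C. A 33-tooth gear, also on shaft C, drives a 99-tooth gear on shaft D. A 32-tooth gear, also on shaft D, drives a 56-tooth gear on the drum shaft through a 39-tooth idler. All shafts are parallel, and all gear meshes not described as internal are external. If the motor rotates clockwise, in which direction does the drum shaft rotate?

clockwise

the motor → shaft B: internal mesh, same direction → CW.
shaft B → shaft C: external mesh, 1 reversal → CCW.
shaft C → shaft D: external mesh, 1 reversal → CW.
shaft D → the drum shaft: driver → idler → driven is 2 external meshes, 2 reversals → CW.
4 reversals in total — an even number — so the drum shaft turns the same way as the motor.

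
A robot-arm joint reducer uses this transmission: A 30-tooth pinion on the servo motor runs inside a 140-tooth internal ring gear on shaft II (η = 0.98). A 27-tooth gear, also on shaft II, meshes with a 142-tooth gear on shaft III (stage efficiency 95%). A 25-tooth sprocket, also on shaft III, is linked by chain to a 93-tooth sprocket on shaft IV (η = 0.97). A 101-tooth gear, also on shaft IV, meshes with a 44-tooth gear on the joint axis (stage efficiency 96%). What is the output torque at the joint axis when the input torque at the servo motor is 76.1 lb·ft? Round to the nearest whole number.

2624 lb·ft

internal gear 140/30 = 4.6667 → τ = 76.1·4.6667·0.98 = 348.03 lb·ft
gear mesh 142/27 = 5.2593 → τ = 348.03·5.2593·0.95 = 1738.9 lb·ft
chain 93/25 = 3.72 → τ = 1738.9·3.72·0.97 = 6274.5 lb·ft
gear mesh 44/101 = 0.43564 → τ = 6274.5·0.43564·0.96 = 2624.1 lb·ft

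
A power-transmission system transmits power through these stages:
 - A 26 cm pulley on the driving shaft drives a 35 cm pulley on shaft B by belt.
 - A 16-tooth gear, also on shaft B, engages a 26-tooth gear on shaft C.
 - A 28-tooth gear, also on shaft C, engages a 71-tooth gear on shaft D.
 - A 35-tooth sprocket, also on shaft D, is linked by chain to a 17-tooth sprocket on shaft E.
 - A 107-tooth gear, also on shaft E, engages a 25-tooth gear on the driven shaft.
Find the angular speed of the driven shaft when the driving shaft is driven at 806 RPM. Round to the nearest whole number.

the driving shaft → shaft B (belt, 35/26): 806 ÷ 1.3462 = 598.74 RPM
shaft B → shaft C (gear mesh, 26/16): 598.74 ÷ 1.625 = 368.46 RPM
shaft C → shaft D (gear mesh, 71/28): 368.46 ÷ 2.5357 = 145.31 RPM
shaft D → shaft E (chain, 17/35): 145.31 ÷ 0.48571 = 299.16 RPM
shaft E → the driven shaft (gear mesh, 25/107): 299.16 ÷ 0.23364 = 1280.4 RPM

1280 RPM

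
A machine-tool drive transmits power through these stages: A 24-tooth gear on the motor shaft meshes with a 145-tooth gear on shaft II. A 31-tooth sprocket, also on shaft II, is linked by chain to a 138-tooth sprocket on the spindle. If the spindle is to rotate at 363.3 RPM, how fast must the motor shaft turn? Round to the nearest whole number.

9771 RPM

Overall ratio R = 6.0417 × 4.4516 = 26.895.
Required input speed = output speed × R = 363.3 × 26.895 = 9771 RPM.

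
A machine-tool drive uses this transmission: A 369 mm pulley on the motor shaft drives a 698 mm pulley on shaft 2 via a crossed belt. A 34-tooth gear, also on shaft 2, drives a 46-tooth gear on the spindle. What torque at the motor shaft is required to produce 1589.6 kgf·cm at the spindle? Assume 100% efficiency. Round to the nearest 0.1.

Overall ratio R = 1.8916 × 1.3529 = 2.5592.
Input torque = output torque / R = 1589.6 / 2.5592 = 621.13 kgf·cm.

621.1 kgf·cm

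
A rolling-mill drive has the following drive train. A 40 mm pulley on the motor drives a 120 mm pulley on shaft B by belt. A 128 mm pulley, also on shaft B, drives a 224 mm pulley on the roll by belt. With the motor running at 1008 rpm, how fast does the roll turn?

belt 120/40 = 3 → 1008/3 = 336 rpm
belt 224/128 = 1.75 → 336/1.75 = 192 rpm

192 rpm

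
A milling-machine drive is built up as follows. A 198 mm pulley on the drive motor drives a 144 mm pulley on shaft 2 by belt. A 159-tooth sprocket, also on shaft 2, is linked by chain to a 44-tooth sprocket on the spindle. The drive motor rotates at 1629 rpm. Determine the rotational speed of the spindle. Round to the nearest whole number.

the drive motor → shaft 2 (belt, 144/198): 1629 ÷ 0.72727 = 2239.9 rpm
shaft 2 → the spindle (chain, 44/159): 2239.9 ÷ 0.27673 = 8094.1 rpm

8094 rpm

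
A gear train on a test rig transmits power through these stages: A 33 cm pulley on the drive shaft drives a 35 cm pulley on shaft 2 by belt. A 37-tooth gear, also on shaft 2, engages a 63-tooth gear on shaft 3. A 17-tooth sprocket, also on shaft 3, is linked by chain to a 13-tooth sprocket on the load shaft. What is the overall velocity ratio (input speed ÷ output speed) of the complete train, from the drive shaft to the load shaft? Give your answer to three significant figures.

1.38

Each stage contributes driven/driver: belt 35/33 = 1.0606, gear mesh 63/37 = 1.7027, chain 13/17 = 0.76471.
Overall: 1.0606 × 1.7027 × 0.76471 = 1.381.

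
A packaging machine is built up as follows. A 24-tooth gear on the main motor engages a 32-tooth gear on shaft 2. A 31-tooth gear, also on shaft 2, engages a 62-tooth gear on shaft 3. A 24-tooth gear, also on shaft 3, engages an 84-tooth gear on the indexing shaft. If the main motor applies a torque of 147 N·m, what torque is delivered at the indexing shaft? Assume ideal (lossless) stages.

1372 N·m

After the gear mesh (32/24): 147 × 1.3333 = 196 N·m
After the gear mesh (62/31): 196 × 2 = 392 N·m
After the gear mesh (84/24): 392 × 3.5 = 1372 N·m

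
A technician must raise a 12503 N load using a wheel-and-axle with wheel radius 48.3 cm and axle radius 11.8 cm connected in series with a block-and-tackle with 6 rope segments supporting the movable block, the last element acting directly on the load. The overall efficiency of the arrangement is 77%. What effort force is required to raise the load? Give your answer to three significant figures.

661 N

Wheel-and-axle MA = R/r = 48.3/11.8 = 4.0932.
Block-and-tackle MA = number of supporting rope parts = 6.
Combined ideal MA = 4.0932 × 6 = 24.559.
Actual MA = 24.559 × 0.77 = 18.911.
Effort = load / actual MA = 12503 / 18.911 = 661.16 N.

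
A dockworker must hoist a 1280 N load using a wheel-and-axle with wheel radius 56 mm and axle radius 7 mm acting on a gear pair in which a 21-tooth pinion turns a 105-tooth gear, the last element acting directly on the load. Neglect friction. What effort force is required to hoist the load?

Wheel-and-axle MA = R/r = 56/7 = 8.
Gear pair MA = 105/21 = 5.
Combined ideal MA = 8 × 5 = 40.
Effort = load / MA = 1280 / 40 = 32 N.

32 N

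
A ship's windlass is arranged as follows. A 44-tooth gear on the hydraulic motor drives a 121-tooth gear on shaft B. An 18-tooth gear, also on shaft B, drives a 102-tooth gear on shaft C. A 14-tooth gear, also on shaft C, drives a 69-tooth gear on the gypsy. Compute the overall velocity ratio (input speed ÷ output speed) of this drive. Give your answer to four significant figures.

76.80

Each stage contributes driven/driver: gear mesh 121/44 = 2.75, gear mesh 102/18 = 5.6667, gear mesh 69/14 = 4.9286.
Overall: 2.75 × 5.6667 × 4.9286 = 76.804.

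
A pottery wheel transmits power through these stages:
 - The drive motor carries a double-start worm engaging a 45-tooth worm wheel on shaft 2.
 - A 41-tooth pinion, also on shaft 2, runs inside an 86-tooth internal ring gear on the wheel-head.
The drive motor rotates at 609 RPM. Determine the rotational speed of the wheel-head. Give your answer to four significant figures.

the drive motor → shaft 2 (worm, 45/2): 609 ÷ 22.5 = 27.067 RPM
shaft 2 → the wheel-head (internal gear, 86/41): 27.067 ÷ 2.0976 = 12.904 RPM

12.90 RPM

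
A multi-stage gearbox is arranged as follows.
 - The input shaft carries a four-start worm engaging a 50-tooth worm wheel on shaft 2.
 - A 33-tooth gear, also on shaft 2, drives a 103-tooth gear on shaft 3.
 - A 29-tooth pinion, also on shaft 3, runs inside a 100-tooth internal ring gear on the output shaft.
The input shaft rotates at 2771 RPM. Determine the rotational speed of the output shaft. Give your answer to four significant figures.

the input shaft → shaft 2 (worm, 50/4): 2771 ÷ 12.5 = 221.68 RPM
shaft 2 → shaft 3 (gear mesh, 103/33): 221.68 ÷ 3.1212 = 71.024 RPM
shaft 3 → the output shaft (internal gear, 100/29): 71.024 ÷ 3.4483 = 20.597 RPM

20.60 RPM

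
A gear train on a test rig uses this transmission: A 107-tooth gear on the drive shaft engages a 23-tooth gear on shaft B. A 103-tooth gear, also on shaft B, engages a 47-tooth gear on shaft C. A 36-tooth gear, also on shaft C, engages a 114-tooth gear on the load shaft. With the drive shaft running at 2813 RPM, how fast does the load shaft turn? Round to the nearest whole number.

9057 RPM

gear mesh 23/107 = 0.21495 → 2813/0.21495 = 13087 RPM
gear mesh 47/103 = 0.45631 → 13087/0.45631 = 28679 RPM
gear mesh 114/36 = 3.1667 → 28679/3.1667 = 9056.5 RPM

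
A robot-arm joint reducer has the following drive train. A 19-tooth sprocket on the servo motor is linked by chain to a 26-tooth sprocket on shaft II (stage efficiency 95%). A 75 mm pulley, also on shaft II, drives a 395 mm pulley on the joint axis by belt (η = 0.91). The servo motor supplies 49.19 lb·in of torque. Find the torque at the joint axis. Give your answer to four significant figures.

306.5 lb·in

After the chain (26/19): 49.19 × 1.3684 × 0.95 = 63.947 lb·in
After the belt (395/75): 63.947 × 5.2667 × 0.91 = 306.48 lb·in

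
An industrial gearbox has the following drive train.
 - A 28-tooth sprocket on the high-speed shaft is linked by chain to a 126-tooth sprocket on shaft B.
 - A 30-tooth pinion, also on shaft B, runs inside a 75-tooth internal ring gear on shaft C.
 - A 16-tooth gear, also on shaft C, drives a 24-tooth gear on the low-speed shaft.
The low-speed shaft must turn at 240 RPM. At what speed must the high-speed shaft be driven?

4050 RPM

Overall ratio R = 4.5 × 2.5 × 1.5 = 16.875.
Required input speed = output speed × R = 240 × 16.875 = 4050 RPM.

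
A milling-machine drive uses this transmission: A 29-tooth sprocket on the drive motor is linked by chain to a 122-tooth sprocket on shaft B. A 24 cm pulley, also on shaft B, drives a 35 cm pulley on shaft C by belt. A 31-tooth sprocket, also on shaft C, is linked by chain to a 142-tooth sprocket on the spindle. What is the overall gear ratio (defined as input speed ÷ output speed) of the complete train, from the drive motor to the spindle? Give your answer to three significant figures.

28.1

Each stage contributes driven/driver: chain 122/29 = 4.2069, belt 35/24 = 1.4583, chain 142/31 = 4.5806.
Overall: 4.2069 × 1.4583 × 4.5806 = 28.103.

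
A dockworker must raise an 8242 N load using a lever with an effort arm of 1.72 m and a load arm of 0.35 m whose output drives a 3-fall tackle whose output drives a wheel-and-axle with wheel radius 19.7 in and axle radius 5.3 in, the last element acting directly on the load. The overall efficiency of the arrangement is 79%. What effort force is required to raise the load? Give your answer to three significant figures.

190 N

Lever MA = effort arm / load arm = 1.72/0.35 = 4.9143.
Block-and-tackle MA = number of supporting rope parts = 3.
Wheel-and-axle MA = R/r = 19.7/5.3 = 3.717.
Combined ideal MA = 4.9143 × 3 × 3.717 = 54.799.
Actual MA = 54.799 × 0.79 = 43.291.
Effort = load / actual MA = 8242 / 43.291 = 190.39 N.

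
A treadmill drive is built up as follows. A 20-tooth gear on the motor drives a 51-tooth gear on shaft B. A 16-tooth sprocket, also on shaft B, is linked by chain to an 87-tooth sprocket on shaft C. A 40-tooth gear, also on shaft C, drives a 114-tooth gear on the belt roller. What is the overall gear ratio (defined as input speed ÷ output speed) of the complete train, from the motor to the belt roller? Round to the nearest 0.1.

Each stage contributes driven/driver: gear mesh 51/20 = 2.55, chain 87/16 = 5.4375, gear mesh 114/40 = 2.85.
Overall: 2.55 × 5.4375 × 2.85 = 39.517.

39.5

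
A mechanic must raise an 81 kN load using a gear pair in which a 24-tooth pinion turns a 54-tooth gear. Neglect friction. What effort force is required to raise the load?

36 kN

Gear pair MA = 54/24 = 2.25.
Effort = load / MA = 81 / 2.25 = 36 kN.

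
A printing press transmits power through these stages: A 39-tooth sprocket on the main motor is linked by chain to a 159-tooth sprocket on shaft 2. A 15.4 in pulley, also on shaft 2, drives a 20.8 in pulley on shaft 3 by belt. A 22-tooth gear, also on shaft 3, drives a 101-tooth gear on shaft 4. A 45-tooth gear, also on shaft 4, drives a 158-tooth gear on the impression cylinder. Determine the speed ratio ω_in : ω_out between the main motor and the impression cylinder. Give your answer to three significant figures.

88.8

Each stage contributes driven/driver: chain 159/39 = 4.0769, belt 20.8/15.4 = 1.3506, gear mesh 101/22 = 4.5909, gear mesh 158/45 = 3.5111.
Overall: 4.0769 × 1.3506 × 4.5909 × 3.5111 = 88.76.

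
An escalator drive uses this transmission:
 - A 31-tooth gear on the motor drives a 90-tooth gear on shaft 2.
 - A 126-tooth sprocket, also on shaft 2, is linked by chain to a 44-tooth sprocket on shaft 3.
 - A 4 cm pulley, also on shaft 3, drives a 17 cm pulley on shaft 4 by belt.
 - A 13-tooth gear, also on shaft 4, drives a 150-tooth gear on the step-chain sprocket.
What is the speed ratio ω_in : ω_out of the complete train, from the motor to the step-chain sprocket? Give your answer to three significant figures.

Each stage contributes driven/driver: gear mesh 90/31 = 2.9032, chain 44/126 = 0.34921, belt 17/4 = 4.25, gear mesh 150/13 = 11.538.
Overall: 2.9032 × 0.34921 × 4.25 × 11.538 = 49.716.

49.7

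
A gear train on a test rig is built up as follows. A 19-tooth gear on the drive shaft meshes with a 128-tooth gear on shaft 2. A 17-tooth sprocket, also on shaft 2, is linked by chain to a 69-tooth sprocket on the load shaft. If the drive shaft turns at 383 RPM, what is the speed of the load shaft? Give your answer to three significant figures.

Gear mesh: ratio = 128/19 = 6.7368, so shaft 2 turns at 383 / 6.7368 = 56.852 RPM.
Chain: ratio = 69/17 = 4.0588, so the load shaft turns at 56.852 / 4.0588 = 14.007 RPM.

14.0 RPM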